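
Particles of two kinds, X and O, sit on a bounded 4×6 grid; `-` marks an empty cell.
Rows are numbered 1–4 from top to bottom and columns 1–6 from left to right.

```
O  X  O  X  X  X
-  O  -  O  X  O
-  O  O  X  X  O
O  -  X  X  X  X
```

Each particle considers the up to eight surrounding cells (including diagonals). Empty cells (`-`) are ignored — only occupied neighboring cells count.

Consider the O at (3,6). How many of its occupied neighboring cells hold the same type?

Occupied neighbors of (3,6): (2,5)=X, (2,6)=O, (3,5)=X, (4,5)=X, (4,6)=X.
Same type (O): 1 of 5.

1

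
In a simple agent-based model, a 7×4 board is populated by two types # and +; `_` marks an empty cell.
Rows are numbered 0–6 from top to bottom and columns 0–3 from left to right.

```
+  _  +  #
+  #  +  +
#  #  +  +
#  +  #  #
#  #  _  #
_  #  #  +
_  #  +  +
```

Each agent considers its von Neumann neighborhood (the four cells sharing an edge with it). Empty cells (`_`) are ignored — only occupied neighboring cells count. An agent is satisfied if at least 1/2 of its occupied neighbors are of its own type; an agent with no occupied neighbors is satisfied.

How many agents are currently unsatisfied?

8

(0,0)+ 1/1 ok
(0,2)+ 1/2 ok
(0,3)# 0/2 unhappy
(1,0)+ 1/3 unhappy
(1,1)# 1/3 unhappy
(1,2)+ 3/4 ok
(1,3)+ 2/3 ok
(2,0)# 2/3 ok
(2,1)# 2/4 ok
(2,2)+ 2/4 ok
(2,3)+ 2/3 ok
(3,0)# 2/3 ok
(3,1)+ 0/4 unhappy
(3,2)# 1/3 unhappy
(3,3)# 2/3 ok
(4,0)# 2/2 ok
(4,1)# 2/3 ok
(4,3)# 1/2 ok
(5,1)# 3/3 ok
(5,2)# 1/3 unhappy
(5,3)+ 1/3 unhappy
(6,1)# 1/2 ok
(6,2)+ 1/3 unhappy
(6,3)+ 2/2 ok
Unsatisfied: (0,3), (1,0), (1,1), (3,1), (3,2), (5,2), (5,3), (6,2) — 8 in total.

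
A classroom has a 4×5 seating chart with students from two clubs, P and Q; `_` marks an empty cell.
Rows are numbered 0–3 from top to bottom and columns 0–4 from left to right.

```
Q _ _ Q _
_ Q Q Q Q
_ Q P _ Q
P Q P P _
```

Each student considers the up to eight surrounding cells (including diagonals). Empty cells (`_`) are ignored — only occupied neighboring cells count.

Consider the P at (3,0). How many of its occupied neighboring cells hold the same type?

Occupied neighbors of (3,0): (2,1)=Q, (3,1)=Q.
Same type (P): 0 of 2.

0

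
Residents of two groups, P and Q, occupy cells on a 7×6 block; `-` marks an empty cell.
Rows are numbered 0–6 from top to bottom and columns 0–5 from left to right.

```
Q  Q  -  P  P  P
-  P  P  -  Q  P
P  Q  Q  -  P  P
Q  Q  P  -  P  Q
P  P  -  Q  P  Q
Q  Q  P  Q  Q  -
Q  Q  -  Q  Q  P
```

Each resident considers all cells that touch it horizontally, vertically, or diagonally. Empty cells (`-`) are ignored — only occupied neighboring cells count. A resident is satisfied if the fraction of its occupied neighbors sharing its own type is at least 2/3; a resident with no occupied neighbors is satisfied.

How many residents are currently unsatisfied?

Row 0: (0,0)Q 1/2 unhappy · (0,1)Q 1/3 unhappy · (0,3)P 2/3 ok · (0,4)P 3/4 ok · (0,5)P 2/3 ok
Row 1: (1,1)P 2/6 unhappy · (1,2)P 2/5 unhappy · (1,4)Q 0/6 unhappy · (1,5)P 4/5 ok
Row 2: (2,0)P 1/4 unhappy · (2,1)Q 3/7 unhappy · (2,2)Q 2/5 unhappy · (2,4)P 3/5 unhappy · (2,5)P 3/5 unhappy
Row 3: (3,0)Q 2/5 unhappy · (3,1)Q 3/7 unhappy · (3,2)P 1/5 unhappy · (3,4)P 3/6 unhappy · (3,5)Q 1/5 unhappy
Row 4: (4,0)P 1/5 unhappy · (4,1)P 3/7 unhappy · (4,3)Q 2/6 unhappy · (4,4)P 1/6 unhappy · (4,5)Q 2/4 unhappy
Row 5: (5,0)Q 3/5 unhappy · (5,1)Q 3/6 unhappy · (5,2)P 1/6 unhappy · (5,3)Q 4/6 ok · (5,4)Q 5/7 ok
Row 6: (6,0)Q 3/3 ok · (6,1)Q 3/4 ok · (6,3)Q 3/4 ok · (6,4)Q 3/4 ok · (6,5)P 0/2 unhappy
Unsatisfied: (0,0), (0,1), (1,1), (1,2), (1,4), (2,0), (2,1), (2,2), (2,4), (2,5), (3,0), (3,1), (3,2), (3,4), (3,5), (4,0), (4,1), (4,3), (4,4), (4,5), (5,0), (5,1), (5,2), (6,5) — 24 in total.

24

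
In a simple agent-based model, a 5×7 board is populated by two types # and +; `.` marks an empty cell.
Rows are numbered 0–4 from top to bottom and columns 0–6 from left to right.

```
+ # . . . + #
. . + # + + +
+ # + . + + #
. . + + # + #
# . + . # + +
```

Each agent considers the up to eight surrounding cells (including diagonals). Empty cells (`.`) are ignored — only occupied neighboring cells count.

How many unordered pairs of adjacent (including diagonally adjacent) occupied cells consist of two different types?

Scan each occupied cell's neighbors to the right and below (and the two forward diagonals) so each pair is counted once.
From row 0: 5 unlike of 8 pairs (running 5/8).
From row 1: 7 unlike of 15 pairs (running 12/23).
From row 2: 8 unlike of 15 pairs (running 20/38).
From row 3: 8 unlike of 14 pairs (running 28/52).
From row 4: 1 unlike of 2 pairs (running 29/54).
Total adjacent occupied pairs: 54; unlike-type pairs: 29.

29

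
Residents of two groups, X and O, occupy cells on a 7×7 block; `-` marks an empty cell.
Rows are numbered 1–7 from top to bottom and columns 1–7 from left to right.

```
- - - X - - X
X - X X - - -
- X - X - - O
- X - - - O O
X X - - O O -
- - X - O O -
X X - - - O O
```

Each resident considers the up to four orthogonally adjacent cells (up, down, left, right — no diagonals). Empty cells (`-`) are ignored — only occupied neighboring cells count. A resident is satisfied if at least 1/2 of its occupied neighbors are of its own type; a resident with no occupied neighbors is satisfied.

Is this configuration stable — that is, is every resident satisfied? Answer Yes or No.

Yes

Row 1: (1,4)X 1/1 ok · (1,7)X 0/0 ok
Row 2: (2,1)X 0/0 ok · (2,3)X 1/1 ok · (2,4)X 3/3 ok
Row 3: (3,2)X 1/1 ok · (3,4)X 1/1 ok · (3,7)O 1/1 ok
Row 4: (4,2)X 2/2 ok · (4,6)O 2/2 ok · (4,7)O 2/2 ok
Row 5: (5,1)X 1/1 ok · (5,2)X 2/2 ok · (5,5)O 2/2 ok · (5,6)O 3/3 ok
Row 6: (6,3)X 0/0 ok · (6,5)O 2/2 ok · (6,6)O 3/3 ok
Row 7: (7,1)X 1/1 ok · (7,2)X 1/1 ok · (7,6)O 2/2 ok · (7,7)O 1/1 ok
All meet the threshold, so the configuration is stable.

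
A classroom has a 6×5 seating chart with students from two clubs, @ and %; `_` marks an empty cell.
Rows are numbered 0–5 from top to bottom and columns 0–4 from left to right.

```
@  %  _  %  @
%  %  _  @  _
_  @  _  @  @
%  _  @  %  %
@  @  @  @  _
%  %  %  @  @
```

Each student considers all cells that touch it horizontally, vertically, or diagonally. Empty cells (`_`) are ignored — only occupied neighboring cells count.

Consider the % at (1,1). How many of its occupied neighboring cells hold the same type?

Occupied neighbors of (1,1): (0,0)=@, (0,1)=%, (1,0)=%, (2,1)=@.
Same type (%): 2 of 4.

2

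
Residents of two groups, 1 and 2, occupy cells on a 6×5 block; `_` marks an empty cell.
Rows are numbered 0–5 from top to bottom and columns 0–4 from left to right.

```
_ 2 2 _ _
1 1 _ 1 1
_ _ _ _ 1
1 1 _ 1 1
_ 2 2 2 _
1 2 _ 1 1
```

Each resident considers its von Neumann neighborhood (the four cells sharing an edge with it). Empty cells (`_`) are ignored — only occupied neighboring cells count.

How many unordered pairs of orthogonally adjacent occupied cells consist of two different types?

Scan each occupied cell's neighbors to the right and below so each pair is counted once.
From row 0: 1 unlike of 2 pairs (running 1/2).
From row 1: 0 unlike of 3 pairs (running 1/5).
From row 2: 0 unlike of 1 pairs (running 1/6).
From row 3: 2 unlike of 4 pairs (running 3/10).
From row 4: 1 unlike of 4 pairs (running 4/14).
From row 5: 1 unlike of 2 pairs (running 5/16).
Total adjacent occupied pairs: 16; unlike-type pairs: 5.

5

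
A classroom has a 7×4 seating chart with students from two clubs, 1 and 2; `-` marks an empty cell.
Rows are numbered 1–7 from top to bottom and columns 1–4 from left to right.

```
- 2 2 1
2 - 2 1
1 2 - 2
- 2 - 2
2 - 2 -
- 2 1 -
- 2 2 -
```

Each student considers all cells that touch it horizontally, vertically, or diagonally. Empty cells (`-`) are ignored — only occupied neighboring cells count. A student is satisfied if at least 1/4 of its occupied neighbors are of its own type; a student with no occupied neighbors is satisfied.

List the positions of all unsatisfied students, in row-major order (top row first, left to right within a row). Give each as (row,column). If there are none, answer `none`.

Row 1: (1,2)2 3/3 satisfied · (1,3)2 2/4 satisfied · (1,4)1 1/3 satisfied
Row 2: (2,1)2 2/3 satisfied · (2,3)2 4/6 satisfied · (2,4)1 1/4 satisfied
Row 3: (3,1)1 0/3 not · (3,2)2 3/4 satisfied · (3,4)2 2/3 satisfied
Row 4: (4,2)2 3/4 satisfied · (4,4)2 2/2 satisfied
Row 5: (5,1)2 2/2 satisfied · (5,3)2 3/4 satisfied
Row 6: (6,2)2 4/5 satisfied · (6,3)1 0/4 not
Row 7: (7,2)2 2/3 satisfied · (7,3)2 2/3 satisfied

(3,1), (6,3)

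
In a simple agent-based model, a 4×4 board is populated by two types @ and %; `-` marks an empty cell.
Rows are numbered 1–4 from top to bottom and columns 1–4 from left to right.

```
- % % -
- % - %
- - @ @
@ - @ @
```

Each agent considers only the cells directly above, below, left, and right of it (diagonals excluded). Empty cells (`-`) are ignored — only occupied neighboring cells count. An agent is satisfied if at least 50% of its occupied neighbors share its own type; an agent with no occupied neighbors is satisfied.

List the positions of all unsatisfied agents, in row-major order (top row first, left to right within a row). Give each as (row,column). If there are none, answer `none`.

(1,2)% 2/2 satisfied
(1,3)% 1/1 satisfied
(2,2)% 1/1 satisfied
(2,4)% 0/1 not
(3,3)@ 2/2 satisfied
(3,4)@ 2/3 satisfied
(4,1)@ 0/0 satisfied
(4,3)@ 2/2 satisfied
(4,4)@ 2/2 satisfied

(2,4)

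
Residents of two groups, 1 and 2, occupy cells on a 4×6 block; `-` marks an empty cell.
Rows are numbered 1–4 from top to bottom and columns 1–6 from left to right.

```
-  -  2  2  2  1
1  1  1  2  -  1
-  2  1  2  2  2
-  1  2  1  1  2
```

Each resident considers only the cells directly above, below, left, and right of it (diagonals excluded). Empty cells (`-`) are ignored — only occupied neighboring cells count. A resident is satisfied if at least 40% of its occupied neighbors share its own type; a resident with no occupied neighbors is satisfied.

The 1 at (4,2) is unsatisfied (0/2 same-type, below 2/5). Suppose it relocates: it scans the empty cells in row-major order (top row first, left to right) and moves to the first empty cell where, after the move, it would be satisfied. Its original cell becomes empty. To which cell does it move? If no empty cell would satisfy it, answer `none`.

(1,1)

Vacating (4,2). Empty cells in order:
  (1,1): 1/1 same-type → satisfied — stop here.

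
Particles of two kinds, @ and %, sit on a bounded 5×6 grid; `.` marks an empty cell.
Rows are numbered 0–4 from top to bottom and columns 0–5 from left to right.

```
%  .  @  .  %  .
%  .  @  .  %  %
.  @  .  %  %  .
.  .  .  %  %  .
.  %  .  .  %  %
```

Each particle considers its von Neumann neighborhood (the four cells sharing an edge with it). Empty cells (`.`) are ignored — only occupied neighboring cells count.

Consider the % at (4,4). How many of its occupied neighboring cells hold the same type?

2

Occupied neighbors of (4,4): (3,4)=%, (4,5)=%.
Same type (%): 2 of 2.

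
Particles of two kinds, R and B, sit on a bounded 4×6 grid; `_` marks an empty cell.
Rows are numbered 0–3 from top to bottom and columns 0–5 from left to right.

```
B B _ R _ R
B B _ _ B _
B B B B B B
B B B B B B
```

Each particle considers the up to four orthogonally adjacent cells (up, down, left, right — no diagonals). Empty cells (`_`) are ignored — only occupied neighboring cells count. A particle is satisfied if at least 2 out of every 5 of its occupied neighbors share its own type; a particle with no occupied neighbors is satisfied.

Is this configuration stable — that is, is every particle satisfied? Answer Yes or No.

(0,0)B 2/2 ✓
(0,1)B 2/2 ✓
(0,3)R 0/0 ✓
(0,5)R 0/0 ✓
(1,0)B 3/3 ✓
(1,1)B 3/3 ✓
(1,4)B 1/1 ✓
(2,0)B 3/3 ✓
(2,1)B 4/4 ✓
(2,2)B 3/3 ✓
(2,3)B 3/3 ✓
(2,4)B 4/4 ✓
(2,5)B 2/2 ✓
(3,0)B 2/2 ✓
(3,1)B 3/3 ✓
(3,2)B 3/3 ✓
(3,3)B 3/3 ✓
(3,4)B 3/3 ✓
(3,5)B 2/2 ✓
All meet the threshold, so the configuration is stable.

Yes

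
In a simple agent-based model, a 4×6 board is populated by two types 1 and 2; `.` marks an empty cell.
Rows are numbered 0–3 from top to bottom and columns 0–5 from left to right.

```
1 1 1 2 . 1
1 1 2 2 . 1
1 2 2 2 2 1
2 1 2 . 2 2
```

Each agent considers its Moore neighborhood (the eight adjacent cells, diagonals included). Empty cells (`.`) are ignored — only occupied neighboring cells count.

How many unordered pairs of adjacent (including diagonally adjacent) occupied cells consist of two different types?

18

Scan each occupied cell's neighbors to the right and below (and the two forward diagonals) so each pair is counted once.
Row 0: 1(0,0)–1(0,1)= 1(0,0)–1(1,0)= 1(0,0)–1(1,1)= 1(0,1)–1(0,2)= 1(0,1)–1(1,1)= 1(0,1)–2(1,2)≠ 1(0,1)–1(1,0)= 1(0,2)–2(0,3)≠ 1(0,2)–2(1,2)≠ 1(0,2)–2(1,3)≠ 1(0,2)–1(1,1)= 2(0,3)–2(1,3)= 2(0,3)–2(1,2)= 1(0,5)–1(1,5)=  → 4/14 unlike.
Row 1: 1(1,0)–1(1,1)= 1(1,0)–1(2,0)= 1(1,0)–2(2,1)≠ 1(1,1)–2(1,2)≠ 1(1,1)–2(2,1)≠ 1(1,1)–2(2,2)≠ 1(1,1)–1(2,0)= 2(1,2)–2(1,3)= 2(1,2)–2(2,2)= 2(1,2)–2(2,3)= 2(1,2)–2(2,1)= 2(1,3)–2(2,3)= 2(1,3)–2(2,4)= 2(1,3)–2(2,2)= 1(1,5)–1(2,5)= 1(1,5)–2(2,4)≠  → 5/16 unlike.
Row 2: 1(2,0)–2(2,1)≠ 1(2,0)–2(3,0)≠ 1(2,0)–1(3,1)= 2(2,1)–2(2,2)= 2(2,1)–1(3,1)≠ 2(2,1)–2(3,2)= 2(2,1)–2(3,0)= 2(2,2)–2(2,3)= 2(2,2)–2(3,2)= 2(2,2)–1(3,1)≠ 2(2,3)–2(2,4)= 2(2,3)–2(3,4)= 2(2,3)–2(3,2)= 2(2,4)–1(2,5)≠ 2(2,4)–2(3,4)= 2(2,4)–2(3,5)= 1(2,5)–2(3,5)≠ 1(2,5)–2(3,4)≠  → 7/18 unlike.
Row 3: 2(3,0)–1(3,1)≠ 1(3,1)–2(3,2)≠ 2(3,4)–2(3,5)=  → 2/3 unlike.
Total adjacent occupied pairs: 51; unlike-type pairs: 18.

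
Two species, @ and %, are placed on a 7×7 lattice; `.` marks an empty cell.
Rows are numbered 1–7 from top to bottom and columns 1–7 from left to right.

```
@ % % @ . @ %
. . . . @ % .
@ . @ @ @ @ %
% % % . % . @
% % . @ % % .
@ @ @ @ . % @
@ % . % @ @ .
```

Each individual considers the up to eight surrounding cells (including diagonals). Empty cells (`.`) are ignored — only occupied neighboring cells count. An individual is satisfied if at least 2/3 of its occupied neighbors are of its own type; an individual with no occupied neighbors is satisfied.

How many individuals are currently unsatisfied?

30

(1,1)@ 0/1 not
(1,2)% 1/2 not
(1,3)% 1/2 not
(1,4)@ 1/2 not
(1,6)@ 1/3 not
(1,7)% 1/2 not
(2,5)@ 5/6 satisfied
(2,6)% 2/6 not
(3,1)@ 0/2 not
(3,3)@ 1/3 not
(3,4)@ 3/5 not
(3,5)@ 3/5 not
(3,6)@ 3/6 not
(3,7)% 1/3 not
(4,1)% 3/4 satisfied
(4,2)% 4/6 satisfied
(4,3)% 2/5 not
(4,5)% 2/6 not
(4,7)@ 1/3 not
(5,1)% 3/5 not
(5,2)% 4/7 not
(5,4)@ 2/5 not
(5,5)% 3/5 not
(5,6)% 3/5 not
(6,1)@ 2/5 not
(6,2)@ 3/6 not
(6,3)@ 3/6 not
(6,4)@ 3/5 not
(6,6)% 2/5 not
(6,7)@ 1/3 not
(7,1)@ 2/3 satisfied
(7,2)% 0/4 not
(7,4)% 0/3 not
(7,5)@ 2/4 not
(7,6)@ 2/3 satisfied
Unsatisfied: (1,1), (1,2), (1,3), (1,4), (1,6), (1,7), (2,6), (3,1), (3,3), (3,4), (3,5), (3,6), (3,7), (4,3), (4,5), (4,7), (5,1), (5,2), (5,4), (5,5), (5,6), (6,1), (6,2), (6,3), (6,4), (6,6), (6,7), (7,2), (7,4), (7,5) — 30 in total.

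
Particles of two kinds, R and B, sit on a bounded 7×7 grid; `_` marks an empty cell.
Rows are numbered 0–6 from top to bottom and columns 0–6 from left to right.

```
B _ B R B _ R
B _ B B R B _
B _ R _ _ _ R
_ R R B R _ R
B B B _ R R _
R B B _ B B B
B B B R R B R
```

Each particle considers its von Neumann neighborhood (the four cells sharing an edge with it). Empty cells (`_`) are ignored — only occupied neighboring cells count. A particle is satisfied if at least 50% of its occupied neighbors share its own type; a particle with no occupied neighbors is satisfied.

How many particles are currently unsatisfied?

Row 0: (0,0)B 1/1 ✓ · (0,2)B 1/2 ✓ · (0,3)R 0/3 ✗ · (0,4)B 0/2 ✗ · (0,6)R 0/0 ✓
Row 1: (1,0)B 2/2 ✓ · (1,2)B 2/3 ✓ · (1,3)B 1/3 ✗ · (1,4)R 0/3 ✗ · (1,5)B 0/1 ✗
Row 2: (2,0)B 1/1 ✓ · (2,2)R 1/2 ✓ · (2,6)R 1/1 ✓
Row 3: (3,1)R 1/2 ✓ · (3,2)R 2/4 ✓ · (3,3)B 0/2 ✗ · (3,4)R 1/2 ✓ · (3,6)R 1/1 ✓
Row 4: (4,0)B 1/2 ✓ · (4,1)B 3/4 ✓ · (4,2)B 2/3 ✓ · (4,4)R 2/3 ✓ · (4,5)R 1/2 ✓
Row 5: (5,0)R 0/3 ✗ · (5,1)B 3/4 ✓ · (5,2)B 3/3 ✓ · (5,4)B 1/3 ✗ · (5,5)B 3/4 ✓ · (5,6)B 1/2 ✓
Row 6: (6,0)B 1/2 ✓ · (6,1)B 3/3 ✓ · (6,2)B 2/3 ✓ · (6,3)R 1/2 ✓ · (6,4)R 1/3 ✗ · (6,5)B 1/3 ✗ · (6,6)R 0/2 ✗
Unsatisfied: (0,3), (0,4), (1,3), (1,4), (1,5), (3,3), (5,0), (5,4), (6,4), (6,5), (6,6) — 11 in total.

11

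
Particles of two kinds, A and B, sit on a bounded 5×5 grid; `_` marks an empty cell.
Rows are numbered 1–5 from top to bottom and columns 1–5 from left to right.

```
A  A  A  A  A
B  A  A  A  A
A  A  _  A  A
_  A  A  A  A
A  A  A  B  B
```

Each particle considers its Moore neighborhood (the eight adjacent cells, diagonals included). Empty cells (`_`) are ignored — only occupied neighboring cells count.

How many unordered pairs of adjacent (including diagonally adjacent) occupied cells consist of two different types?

Scan each occupied cell's neighbors to the right and below (and the two forward diagonals) so each pair is counted once.
Row 1: A(1,1)–A(1,2)= A(1,1)–B(2,1)≠ A(1,1)–A(2,2)= A(1,2)–A(1,3)= A(1,2)–A(2,2)= A(1,2)–A(2,3)= A(1,2)–B(2,1)≠ A(1,3)–A(1,4)= A(1,3)–A(2,3)= A(1,3)–A(2,4)= A(1,3)–A(2,2)= A(1,4)–A(1,5)= A(1,4)–A(2,4)= A(1,4)–A(2,5)= A(1,4)–A(2,3)= A(1,5)–A(2,5)= A(1,5)–A(2,4)=  → 2/17 unlike.
Row 2: B(2,1)–A(2,2)≠ B(2,1)–A(3,1)≠ B(2,1)–A(3,2)≠ A(2,2)–A(2,3)= A(2,2)–A(3,2)= A(2,2)–A(3,1)= A(2,3)–A(2,4)= A(2,3)–A(3,4)= A(2,3)–A(3,2)= A(2,4)–A(2,5)= A(2,4)–A(3,4)= A(2,4)–A(3,5)= A(2,5)–A(3,5)= A(2,5)–A(3,4)=  → 3/14 unlike.
Row 3: A(3,1)–A(3,2)= A(3,1)–A(4,2)= A(3,2)–A(4,2)= A(3,2)–A(4,3)= A(3,4)–A(3,5)= A(3,4)–A(4,4)= A(3,4)–A(4,5)= A(3,4)–A(4,3)= A(3,5)–A(4,5)= A(3,5)–A(4,4)=  → 0/10 unlike.
Row 4: A(4,2)–A(4,3)= A(4,2)–A(5,2)= A(4,2)–A(5,3)= A(4,2)–A(5,1)= A(4,3)–A(4,4)= A(4,3)–A(5,3)= A(4,3)–B(5,4)≠ A(4,3)–A(5,2)= A(4,4)–A(4,5)= A(4,4)–B(5,4)≠ A(4,4)–B(5,5)≠ A(4,4)–A(5,3)= A(4,5)–B(5,5)≠ A(4,5)–B(5,4)≠  → 5/14 unlike.
Row 5: A(5,1)–A(5,2)= A(5,2)–A(5,3)= A(5,3)–B(5,4)≠ B(5,4)–B(5,5)=  → 1/4 unlike.
Total adjacent occupied pairs: 59; unlike-type pairs: 11.

11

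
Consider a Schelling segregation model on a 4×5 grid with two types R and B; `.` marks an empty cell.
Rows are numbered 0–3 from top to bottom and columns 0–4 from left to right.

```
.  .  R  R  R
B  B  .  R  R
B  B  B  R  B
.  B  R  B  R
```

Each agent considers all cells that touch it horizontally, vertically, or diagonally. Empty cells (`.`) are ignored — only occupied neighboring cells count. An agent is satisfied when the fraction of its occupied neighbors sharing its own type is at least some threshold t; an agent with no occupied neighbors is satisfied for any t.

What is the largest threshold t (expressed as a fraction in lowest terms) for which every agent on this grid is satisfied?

(0,2)R 2/3
(0,3)R 4/4
(0,4)R 3/3
(1,0)B 3/3
(1,1)B 4/5
(1,3)R 5/7
(1,4)R 4/5
(2,0)B 4/4
(2,1)B 5/6
(2,2)B 4/7
(2,3)R 4/7
(2,4)B 1/5
(3,1)B 3/4
(3,2)R 1/5
(3,3)B 2/5
(3,4)R 1/3
The smallest same-type fraction is 1/5 at (2,4), which reduces to 1/5. Any threshold above that leaves this agent unsatisfied.

1/5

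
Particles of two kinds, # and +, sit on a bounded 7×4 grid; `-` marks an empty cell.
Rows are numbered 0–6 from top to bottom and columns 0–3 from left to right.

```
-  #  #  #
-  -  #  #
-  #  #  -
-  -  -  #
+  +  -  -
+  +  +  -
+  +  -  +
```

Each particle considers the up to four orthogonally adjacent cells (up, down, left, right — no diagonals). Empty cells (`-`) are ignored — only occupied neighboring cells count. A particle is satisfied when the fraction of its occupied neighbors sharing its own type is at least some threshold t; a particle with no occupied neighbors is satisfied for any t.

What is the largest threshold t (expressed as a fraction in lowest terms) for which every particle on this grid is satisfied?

Row 0: (0,1)# 1/1 · (0,2)# 3/3 · (0,3)# 2/2
Row 1: (1,2)# 3/3 · (1,3)# 2/2
Row 2: (2,1)# 1/1 · (2,2)# 2/2
Row 3: (3,3)# — no occupied neighbors
Row 4: (4,0)+ 2/2 · (4,1)+ 2/2
Row 5: (5,0)+ 3/3 · (5,1)+ 4/4 · (5,2)+ 1/1
Row 6: (6,0)+ 2/2 · (6,1)+ 2/2 · (6,3)+ — no occupied neighbors
The smallest same-type fraction is 1/1 at (0,1), which reduces to 1/1. Any threshold above that leaves this particle unsatisfied.

1/1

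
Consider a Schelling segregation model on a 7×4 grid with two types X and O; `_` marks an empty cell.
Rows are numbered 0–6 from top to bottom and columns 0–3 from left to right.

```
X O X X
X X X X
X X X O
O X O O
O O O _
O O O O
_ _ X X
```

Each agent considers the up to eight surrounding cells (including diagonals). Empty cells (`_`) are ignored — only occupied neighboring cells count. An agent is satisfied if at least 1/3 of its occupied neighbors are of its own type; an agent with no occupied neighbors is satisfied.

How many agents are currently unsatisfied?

2

Row 0: (0,0)X 2/3 satisfied · (0,1)O 0/5 not · (0,2)X 4/5 satisfied · (0,3)X 3/3 satisfied
Row 1: (1,0)X 4/5 satisfied · (1,1)X 7/8 satisfied · (1,2)X 6/8 satisfied · (1,3)X 4/5 satisfied
Row 2: (2,0)X 4/5 satisfied · (2,1)X 6/8 satisfied · (2,2)X 5/8 satisfied · (2,3)O 2/5 satisfied
Row 3: (3,0)O 2/5 satisfied · (3,1)X 3/8 satisfied · (3,2)O 4/7 satisfied · (3,3)O 3/4 satisfied
Row 4: (4,0)O 4/5 satisfied · (4,1)O 7/8 satisfied · (4,2)O 6/7 satisfied
Row 5: (5,0)O 3/3 satisfied · (5,1)O 5/6 satisfied · (5,2)O 4/6 satisfied · (5,3)O 2/4 satisfied
Row 6: (6,2)X 1/4 not · (6,3)X 1/3 satisfied
Unsatisfied: (0,1), (6,2) — 2 in total.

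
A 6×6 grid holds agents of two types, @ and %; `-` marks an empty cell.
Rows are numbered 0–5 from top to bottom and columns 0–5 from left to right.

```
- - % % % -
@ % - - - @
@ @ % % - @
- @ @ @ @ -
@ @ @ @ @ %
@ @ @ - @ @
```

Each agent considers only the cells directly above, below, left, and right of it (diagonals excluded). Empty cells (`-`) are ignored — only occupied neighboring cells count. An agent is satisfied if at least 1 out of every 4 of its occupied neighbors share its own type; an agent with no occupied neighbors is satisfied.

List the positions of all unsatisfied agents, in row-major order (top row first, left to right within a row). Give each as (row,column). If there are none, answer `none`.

(0,2)% 1/1 ok
(0,3)% 2/2 ok
(0,4)% 1/1 ok
(1,0)@ 1/2 ok
(1,1)% 0/2 unhappy
(1,5)@ 1/1 ok
(2,0)@ 2/2 ok
(2,1)@ 2/4 ok
(2,2)% 1/3 ok
(2,3)% 1/2 ok
(2,5)@ 1/1 ok
(3,1)@ 3/3 ok
(3,2)@ 3/4 ok
(3,3)@ 3/4 ok
(3,4)@ 2/2 ok
(4,0)@ 2/2 ok
(4,1)@ 4/4 ok
(4,2)@ 4/4 ok
(4,3)@ 3/3 ok
(4,4)@ 3/4 ok
(4,5)% 0/2 unhappy
(5,0)@ 2/2 ok
(5,1)@ 3/3 ok
(5,2)@ 2/2 ok
(5,4)@ 2/2 ok
(5,5)@ 1/2 ok

(1,1), (4,5)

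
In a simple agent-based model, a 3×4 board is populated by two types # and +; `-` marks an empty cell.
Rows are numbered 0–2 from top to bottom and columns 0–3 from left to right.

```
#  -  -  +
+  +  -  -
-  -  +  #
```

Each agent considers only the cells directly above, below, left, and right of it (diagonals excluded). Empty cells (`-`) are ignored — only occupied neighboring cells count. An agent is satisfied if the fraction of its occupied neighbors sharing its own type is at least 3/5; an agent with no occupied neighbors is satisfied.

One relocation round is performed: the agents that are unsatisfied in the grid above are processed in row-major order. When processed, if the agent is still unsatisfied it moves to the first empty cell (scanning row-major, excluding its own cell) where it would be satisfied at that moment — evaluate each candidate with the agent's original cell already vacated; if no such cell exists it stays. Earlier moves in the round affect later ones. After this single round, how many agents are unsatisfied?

1

Initially unsatisfied (in order): (0,0), (1,0), (2,2), (2,3).
  (0,0): no empty cell satisfies it; stays.
  (1,0) → (0,2).
  (2,2) → (0,1).
  (2,3): now satisfied by earlier moves; stays.
Resulting grid:
# + + +
- + - -
- - - #
Unsatisfied now: (0,0).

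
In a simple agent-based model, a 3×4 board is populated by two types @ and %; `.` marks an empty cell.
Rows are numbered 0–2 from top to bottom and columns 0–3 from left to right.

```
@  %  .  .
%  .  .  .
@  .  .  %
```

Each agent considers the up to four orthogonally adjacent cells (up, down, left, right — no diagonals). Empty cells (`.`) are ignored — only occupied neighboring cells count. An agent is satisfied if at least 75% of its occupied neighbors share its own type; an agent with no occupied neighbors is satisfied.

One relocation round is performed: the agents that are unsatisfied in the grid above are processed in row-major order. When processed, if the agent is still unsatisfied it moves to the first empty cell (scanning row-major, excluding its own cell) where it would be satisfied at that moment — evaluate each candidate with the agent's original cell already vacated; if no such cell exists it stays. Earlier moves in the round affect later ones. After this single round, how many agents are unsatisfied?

0

Initially unsatisfied (in order): (0,0), (0,1), (1,0), (2,0).
  (0,0) → (0,3).
  (0,1): now satisfied by earlier moves; stays.
  (1,0) → (0,0).
  (2,0): now satisfied by earlier moves; stays.
Resulting grid:
% % . @
. . . .
@ . . %
All satisfied now.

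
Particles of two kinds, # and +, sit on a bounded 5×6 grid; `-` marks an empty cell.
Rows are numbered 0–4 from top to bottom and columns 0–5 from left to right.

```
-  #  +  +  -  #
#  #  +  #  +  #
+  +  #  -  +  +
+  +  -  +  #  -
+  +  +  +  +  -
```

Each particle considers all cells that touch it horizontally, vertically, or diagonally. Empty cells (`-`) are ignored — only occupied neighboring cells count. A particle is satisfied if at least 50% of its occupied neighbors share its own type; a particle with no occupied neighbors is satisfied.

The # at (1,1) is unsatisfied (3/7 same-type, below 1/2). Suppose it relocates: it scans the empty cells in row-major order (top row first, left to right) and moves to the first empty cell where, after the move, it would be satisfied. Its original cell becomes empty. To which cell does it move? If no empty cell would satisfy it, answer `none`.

(0,0)

Vacating (1,1). Empty cells in order:
  (0,0): 2/2 same-type → satisfied — stop here.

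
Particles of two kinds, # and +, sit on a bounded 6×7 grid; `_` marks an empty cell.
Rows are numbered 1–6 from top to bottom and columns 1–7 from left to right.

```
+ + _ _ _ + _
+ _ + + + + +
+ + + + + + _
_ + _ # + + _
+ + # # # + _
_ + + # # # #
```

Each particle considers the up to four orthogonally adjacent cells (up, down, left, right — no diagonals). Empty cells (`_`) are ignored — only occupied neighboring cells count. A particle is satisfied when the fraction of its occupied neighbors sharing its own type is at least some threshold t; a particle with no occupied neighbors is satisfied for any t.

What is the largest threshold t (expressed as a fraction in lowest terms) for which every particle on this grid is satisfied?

Row 1: (1,1)+ 2/2 · (1,2)+ 1/1 · (1,6)+ 1/1
Row 2: (2,1)+ 2/2 · (2,3)+ 2/2 · (2,4)+ 3/3 · (2,5)+ 3/3 · (2,6)+ 4/4 · (2,7)+ 1/1
Row 3: (3,1)+ 2/2 · (3,2)+ 3/3 · (3,3)+ 3/3 · (3,4)+ 3/4 · (3,5)+ 4/4 · (3,6)+ 3/3
Row 4: (4,2)+ 2/2 · (4,4)# 1/3 · (4,5)+ 2/4 · (4,6)+ 3/3
Row 5: (5,1)+ 1/1 · (5,2)+ 3/4 · (5,3)# 1/3 · (5,4)# 4/4 · (5,5)# 2/4 · (5,6)+ 1/3
Row 6: (6,2)+ 2/2 · (6,3)+ 1/3 · (6,4)# 2/3 · (6,5)# 3/3 · (6,6)# 2/3 · (6,7)# 1/1
The smallest same-type fraction is 1/3 at (4,4), which reduces to 1/3. Any threshold above that leaves this particle unsatisfied.

1/3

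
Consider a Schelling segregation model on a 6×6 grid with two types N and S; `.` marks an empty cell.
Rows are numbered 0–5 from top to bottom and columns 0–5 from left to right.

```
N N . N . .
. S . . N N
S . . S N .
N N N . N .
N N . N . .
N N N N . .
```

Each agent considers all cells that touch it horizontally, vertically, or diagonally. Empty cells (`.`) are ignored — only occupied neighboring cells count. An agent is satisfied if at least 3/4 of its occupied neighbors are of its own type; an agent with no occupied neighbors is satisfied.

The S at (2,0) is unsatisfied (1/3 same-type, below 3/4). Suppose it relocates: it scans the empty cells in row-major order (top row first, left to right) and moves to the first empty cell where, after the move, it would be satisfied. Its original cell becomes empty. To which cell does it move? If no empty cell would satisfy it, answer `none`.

(5,5)

Vacating (2,0). Empty cells in order:
  (0,2): 1/3 same-type → still unsatisfied.
  (0,4): 0/3 same-type → still unsatisfied.
  (0,5): 0/2 same-type → still unsatisfied.
  (1,0): 1/3 same-type → still unsatisfied.
  (1,2): 2/4 same-type → still unsatisfied.
  (1,3): 1/4 same-type → still unsatisfied.
  (2,1): 1/4 same-type → still unsatisfied.
  (2,2): 2/4 same-type → still unsatisfied.
  (2,5): 0/4 same-type → still unsatisfied.
  (3,3): 1/5 same-type → still unsatisfied.
  (3,5): 0/2 same-type → still unsatisfied.
  (4,2): 0/7 same-type → still unsatisfied.
  (4,4): 0/3 same-type → still unsatisfied.
  (4,5): 0/1 same-type → still unsatisfied.
  (5,4): 0/2 same-type → still unsatisfied.
  (5,5): 0/0 same-type → satisfied — stop here.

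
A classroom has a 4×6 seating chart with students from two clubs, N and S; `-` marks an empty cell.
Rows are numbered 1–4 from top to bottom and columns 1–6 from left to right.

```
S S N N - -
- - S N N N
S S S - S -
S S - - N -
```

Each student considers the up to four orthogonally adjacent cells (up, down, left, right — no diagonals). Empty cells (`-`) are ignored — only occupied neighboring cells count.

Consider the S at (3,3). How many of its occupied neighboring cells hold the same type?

Occupied neighbors of (3,3): (2,3)=S, (3,2)=S.
Same type (S): 2 of 2.

2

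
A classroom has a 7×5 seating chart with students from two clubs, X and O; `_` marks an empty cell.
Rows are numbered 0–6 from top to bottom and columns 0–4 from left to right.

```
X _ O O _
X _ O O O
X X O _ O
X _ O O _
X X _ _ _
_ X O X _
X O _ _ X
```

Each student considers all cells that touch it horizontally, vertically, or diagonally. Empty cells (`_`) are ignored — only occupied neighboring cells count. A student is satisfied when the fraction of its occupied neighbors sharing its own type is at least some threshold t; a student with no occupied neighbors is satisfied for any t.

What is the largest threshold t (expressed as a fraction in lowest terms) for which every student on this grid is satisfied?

(0,0)X 1/1
(0,2)O 3/3
(0,3)O 4/4
(1,0)X 3/3
(1,2)O 4/5
(1,3)O 6/6
(1,4)O 3/3
(2,0)X 3/3
(2,1)X 3/6
(2,2)O 4/5
(2,4)O 3/3
(3,0)X 4/4
(3,2)O 2/4
(3,3)O 3/3
(4,0)X 3/3
(4,1)X 3/5
(5,1)X 3/5
(5,2)O 1/4
(5,3)X 1/2
(6,0)X 1/2
(6,1)O 1/3
(6,4)X 1/1
The smallest same-type fraction is 1/4 at (5,2), which reduces to 1/4. Any threshold above that leaves this student unsatisfied.

1/4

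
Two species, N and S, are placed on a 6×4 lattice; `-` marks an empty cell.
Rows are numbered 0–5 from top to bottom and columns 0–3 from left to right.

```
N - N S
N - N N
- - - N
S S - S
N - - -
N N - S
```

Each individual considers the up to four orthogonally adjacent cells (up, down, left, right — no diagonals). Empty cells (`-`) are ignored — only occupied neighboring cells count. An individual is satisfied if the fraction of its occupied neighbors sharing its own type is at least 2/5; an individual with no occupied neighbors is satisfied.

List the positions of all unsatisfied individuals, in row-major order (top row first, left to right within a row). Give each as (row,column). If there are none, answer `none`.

(0,0)N 1/1 ok
(0,2)N 1/2 ok
(0,3)S 0/2 unhappy
(1,0)N 1/1 ok
(1,2)N 2/2 ok
(1,3)N 2/3 ok
(2,3)N 1/2 ok
(3,0)S 1/2 ok
(3,1)S 1/1 ok
(3,3)S 0/1 unhappy
(4,0)N 1/2 ok
(5,0)N 2/2 ok
(5,1)N 1/1 ok
(5,3)S 0/0 ok

(0,3), (3,3)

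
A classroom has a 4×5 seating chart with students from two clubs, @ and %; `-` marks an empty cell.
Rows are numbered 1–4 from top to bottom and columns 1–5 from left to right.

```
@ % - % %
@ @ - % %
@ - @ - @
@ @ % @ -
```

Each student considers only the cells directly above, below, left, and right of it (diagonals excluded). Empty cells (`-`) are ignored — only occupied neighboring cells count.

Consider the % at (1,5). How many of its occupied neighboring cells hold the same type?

2

Occupied neighbors of (1,5): (2,5)=%, (1,4)=%.
Same type (%): 2 of 2.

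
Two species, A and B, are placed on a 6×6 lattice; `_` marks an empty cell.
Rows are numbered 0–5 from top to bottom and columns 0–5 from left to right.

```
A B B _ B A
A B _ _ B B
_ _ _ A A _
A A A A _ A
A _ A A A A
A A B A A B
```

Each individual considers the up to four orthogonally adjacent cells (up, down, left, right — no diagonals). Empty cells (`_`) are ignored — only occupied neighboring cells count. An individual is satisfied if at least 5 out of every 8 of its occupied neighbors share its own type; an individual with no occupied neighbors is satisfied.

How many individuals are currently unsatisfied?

(0,0)A 1/2 ✗
(0,1)B 2/3 ✓
(0,2)B 1/1 ✓
(0,4)B 1/2 ✗
(0,5)A 0/2 ✗
(1,0)A 1/2 ✗
(1,1)B 1/2 ✗
(1,4)B 2/3 ✓
(1,5)B 1/2 ✗
(2,3)A 2/2 ✓
(2,4)A 1/2 ✗
(3,0)A 2/2 ✓
(3,1)A 2/2 ✓
(3,2)A 3/3 ✓
(3,3)A 3/3 ✓
(3,5)A 1/1 ✓
(4,0)A 2/2 ✓
(4,2)A 2/3 ✓
(4,3)A 4/4 ✓
(4,4)A 3/3 ✓
(4,5)A 2/3 ✓
(5,0)A 2/2 ✓
(5,1)A 1/2 ✗
(5,2)B 0/3 ✗
(5,3)A 2/3 ✓
(5,4)A 2/3 ✓
(5,5)B 0/2 ✗
Unsatisfied: (0,0), (0,4), (0,5), (1,0), (1,1), (1,5), (2,4), (5,1), (5,2), (5,5) — 10 in total.

10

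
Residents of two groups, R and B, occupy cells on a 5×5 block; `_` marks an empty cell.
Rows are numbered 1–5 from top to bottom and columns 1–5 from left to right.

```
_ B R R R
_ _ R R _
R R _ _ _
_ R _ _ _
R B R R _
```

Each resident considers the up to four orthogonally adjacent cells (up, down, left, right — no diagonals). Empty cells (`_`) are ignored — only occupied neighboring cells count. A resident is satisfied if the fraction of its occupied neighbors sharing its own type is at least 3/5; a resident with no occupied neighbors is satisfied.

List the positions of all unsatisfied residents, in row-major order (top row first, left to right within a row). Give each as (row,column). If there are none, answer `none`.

Row 1: (1,2)B 0/1 ✗ · (1,3)R 2/3 ✓ · (1,4)R 3/3 ✓ · (1,5)R 1/1 ✓
Row 2: (2,3)R 2/2 ✓ · (2,4)R 2/2 ✓
Row 3: (3,1)R 1/1 ✓ · (3,2)R 2/2 ✓
Row 4: (4,2)R 1/2 ✗
Row 5: (5,1)R 0/1 ✗ · (5,2)B 0/3 ✗ · (5,3)R 1/2 ✗ · (5,4)R 1/1 ✓

(1,2), (4,2), (5,1), (5,2), (5,3)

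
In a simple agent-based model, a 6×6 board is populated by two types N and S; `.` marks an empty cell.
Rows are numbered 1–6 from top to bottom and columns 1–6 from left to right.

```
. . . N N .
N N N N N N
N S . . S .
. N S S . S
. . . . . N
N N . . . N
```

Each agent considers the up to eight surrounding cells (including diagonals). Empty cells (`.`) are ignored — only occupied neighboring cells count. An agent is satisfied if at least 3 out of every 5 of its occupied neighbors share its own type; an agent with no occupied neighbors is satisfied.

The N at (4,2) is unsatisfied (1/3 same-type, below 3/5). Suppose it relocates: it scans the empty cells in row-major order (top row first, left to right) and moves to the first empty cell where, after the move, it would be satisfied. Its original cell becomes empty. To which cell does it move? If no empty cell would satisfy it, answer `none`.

Vacating (4,2). Empty cells in order:
  (1,1): 2/2 same-type → satisfied — stop here.

(1,1)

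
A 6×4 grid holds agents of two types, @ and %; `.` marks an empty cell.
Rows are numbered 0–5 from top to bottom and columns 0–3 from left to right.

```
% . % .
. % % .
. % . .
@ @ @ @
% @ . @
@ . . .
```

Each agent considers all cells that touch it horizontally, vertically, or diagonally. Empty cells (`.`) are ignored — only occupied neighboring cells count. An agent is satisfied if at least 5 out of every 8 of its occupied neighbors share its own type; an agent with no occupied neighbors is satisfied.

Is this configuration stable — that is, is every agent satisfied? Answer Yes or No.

No

(0,0)% 1/1 satisfied
(0,2)% 2/2 satisfied
(1,1)% 4/4 satisfied
(1,2)% 3/3 satisfied
(2,1)% 2/5 not
(3,0)@ 2/4 not
(3,1)@ 3/5 not
(3,2)@ 4/5 satisfied
(3,3)@ 2/2 satisfied
(4,0)% 0/4 not
(4,1)@ 4/5 satisfied
(4,3)@ 2/2 satisfied
(5,0)@ 1/2 not
For instance (2,1) has only 2/5 same-type neighbors, below 5/8.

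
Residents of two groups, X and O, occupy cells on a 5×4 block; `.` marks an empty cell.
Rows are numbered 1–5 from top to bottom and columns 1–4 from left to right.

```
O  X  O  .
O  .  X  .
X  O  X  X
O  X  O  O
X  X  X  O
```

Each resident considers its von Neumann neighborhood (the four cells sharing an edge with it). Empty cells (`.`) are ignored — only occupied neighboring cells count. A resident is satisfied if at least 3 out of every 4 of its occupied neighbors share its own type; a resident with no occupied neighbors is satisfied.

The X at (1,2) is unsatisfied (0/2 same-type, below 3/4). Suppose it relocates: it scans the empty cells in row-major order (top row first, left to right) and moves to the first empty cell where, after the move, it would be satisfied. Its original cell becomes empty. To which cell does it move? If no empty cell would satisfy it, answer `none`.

Vacating (1,2). Empty cells in order:
  (1,4): 0/1 same-type → still unsatisfied.
  (2,2): 1/3 same-type → still unsatisfied.
  (2,4): 2/2 same-type → satisfied — stop here.

(2,4)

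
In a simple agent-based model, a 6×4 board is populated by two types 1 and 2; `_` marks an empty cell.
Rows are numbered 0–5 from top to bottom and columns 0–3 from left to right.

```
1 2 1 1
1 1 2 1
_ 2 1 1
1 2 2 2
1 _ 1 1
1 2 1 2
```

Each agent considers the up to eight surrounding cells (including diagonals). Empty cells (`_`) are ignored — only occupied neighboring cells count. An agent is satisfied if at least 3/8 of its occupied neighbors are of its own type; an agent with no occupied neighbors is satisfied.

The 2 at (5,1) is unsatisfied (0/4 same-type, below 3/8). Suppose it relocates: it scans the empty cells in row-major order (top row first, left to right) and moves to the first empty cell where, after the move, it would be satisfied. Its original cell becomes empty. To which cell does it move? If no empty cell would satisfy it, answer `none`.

Vacating (5,1). Empty cells in order:
  (2,0): 2/5 same-type → satisfied — stop here.

(2,0)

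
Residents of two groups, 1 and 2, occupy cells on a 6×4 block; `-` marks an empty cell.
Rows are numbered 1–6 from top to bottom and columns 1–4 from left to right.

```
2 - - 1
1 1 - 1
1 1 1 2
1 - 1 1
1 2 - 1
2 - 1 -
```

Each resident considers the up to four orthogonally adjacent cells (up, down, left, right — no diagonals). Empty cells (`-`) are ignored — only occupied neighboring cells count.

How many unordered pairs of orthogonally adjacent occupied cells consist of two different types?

6

Scan each occupied cell's neighbors to the right and below so each pair is counted once.
From row 1: 1 unlike of 2 pairs (running 1/2).
From row 2: 1 unlike of 4 pairs (running 2/6).
From row 3: 2 unlike of 6 pairs (running 4/12).
From row 4: 0 unlike of 3 pairs (running 4/15).
From row 5: 2 unlike of 2 pairs (running 6/17).
Total adjacent occupied pairs: 17; unlike-type pairs: 6.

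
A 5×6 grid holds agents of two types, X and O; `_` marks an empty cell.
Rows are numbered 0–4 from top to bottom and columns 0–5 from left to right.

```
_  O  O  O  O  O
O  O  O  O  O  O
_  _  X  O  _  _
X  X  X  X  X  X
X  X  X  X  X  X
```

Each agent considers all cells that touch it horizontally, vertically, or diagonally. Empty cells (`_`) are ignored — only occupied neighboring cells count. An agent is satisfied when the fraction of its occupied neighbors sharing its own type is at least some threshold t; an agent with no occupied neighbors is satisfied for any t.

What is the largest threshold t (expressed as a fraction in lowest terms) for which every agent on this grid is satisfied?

Row 0: (0,1)O 4/4 · (0,2)O 5/5 · (0,3)O 5/5 · (0,4)O 5/5 · (0,5)O 3/3
Row 1: (1,0)O 2/2 · (1,1)O 4/5 · (1,2)O 6/7 · (1,3)O 6/7 · (1,4)O 6/6 · (1,5)O 3/3
Row 2: (2,2)X 3/7 · (2,3)O 3/7
Row 3: (3,0)X 3/3 · (3,1)X 6/6 · (3,2)X 6/7 · (3,3)X 6/7 · (3,4)X 5/6 · (3,5)X 3/3
Row 4: (4,0)X 3/3 · (4,1)X 5/5 · (4,2)X 5/5 · (4,3)X 5/5 · (4,4)X 5/5 · (4,5)X 3/3
The smallest same-type fraction is 3/7 at (2,2), which reduces to 3/7. Any threshold above that leaves this agent unsatisfied.

3/7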